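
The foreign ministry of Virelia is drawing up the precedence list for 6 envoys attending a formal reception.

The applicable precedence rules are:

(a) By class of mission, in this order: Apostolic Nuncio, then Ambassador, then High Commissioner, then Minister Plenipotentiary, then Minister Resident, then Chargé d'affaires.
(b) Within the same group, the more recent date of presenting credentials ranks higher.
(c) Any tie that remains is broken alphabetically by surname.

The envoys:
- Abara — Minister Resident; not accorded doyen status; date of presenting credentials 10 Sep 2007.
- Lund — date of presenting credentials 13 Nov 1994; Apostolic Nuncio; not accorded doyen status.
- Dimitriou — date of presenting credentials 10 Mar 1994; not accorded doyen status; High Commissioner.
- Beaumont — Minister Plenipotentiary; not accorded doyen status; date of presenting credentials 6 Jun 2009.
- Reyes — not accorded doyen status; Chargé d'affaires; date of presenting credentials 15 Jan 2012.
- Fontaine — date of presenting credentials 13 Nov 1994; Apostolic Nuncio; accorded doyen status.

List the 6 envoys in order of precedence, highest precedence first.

Fontaine, Lund, Dimitriou, Beaumont, Abara, Reyes

By class of mission: Fontaine and Lund (Apostolic Nuncio); then Dimitriou (High Commissioner); then Beaumont (Minister Plenipotentiary); then Abara (Minister Resident); then Reyes (Chargé d'affaires).
Fontaine and Lund both have date of presenting credentials 13 Nov 1994, so the next rule applies.
Among Fontaine and Lund, alphabetically by surname: Fontaine before Lund.
Full order: Fontaine, Lund, Dimitriou, Beaumont, Abara, Reyes.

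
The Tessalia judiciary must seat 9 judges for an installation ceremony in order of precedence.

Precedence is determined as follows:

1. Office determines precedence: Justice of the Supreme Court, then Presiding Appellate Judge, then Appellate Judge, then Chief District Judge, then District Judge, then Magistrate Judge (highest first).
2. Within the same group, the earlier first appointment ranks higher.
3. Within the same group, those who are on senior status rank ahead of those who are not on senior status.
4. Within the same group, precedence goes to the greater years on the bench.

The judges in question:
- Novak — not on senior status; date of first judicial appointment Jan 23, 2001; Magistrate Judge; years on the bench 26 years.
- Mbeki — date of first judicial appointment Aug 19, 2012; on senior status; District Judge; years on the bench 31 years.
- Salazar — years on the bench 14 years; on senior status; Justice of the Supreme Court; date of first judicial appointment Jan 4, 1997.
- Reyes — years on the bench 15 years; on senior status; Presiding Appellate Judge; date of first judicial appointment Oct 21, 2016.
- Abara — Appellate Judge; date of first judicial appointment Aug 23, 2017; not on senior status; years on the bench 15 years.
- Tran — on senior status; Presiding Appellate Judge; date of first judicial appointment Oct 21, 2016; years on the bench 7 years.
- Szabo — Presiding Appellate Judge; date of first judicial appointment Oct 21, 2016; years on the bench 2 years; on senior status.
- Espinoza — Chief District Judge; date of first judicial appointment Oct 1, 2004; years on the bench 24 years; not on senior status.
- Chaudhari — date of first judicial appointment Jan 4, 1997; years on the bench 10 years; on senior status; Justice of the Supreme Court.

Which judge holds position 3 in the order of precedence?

By office: Salazar and Chaudhari (Justice of the Supreme Court); then Reyes, Tran and Szabo (Presiding Appellate Judge); then Abara (Appellate Judge); then Espinoza (Chief District Judge); then Mbeki (District Judge); then Novak (Magistrate Judge).
Salazar and Chaudhari both have date of first judicial appointment Jan 4, 1997, so the next rule applies.
Salazar and Chaudhari are each on senior status, so the next rule applies.
Among Salazar and Chaudhari, by years on the bench (higher first): Salazar (14 years) before Chaudhari (10 years).
Reyes, Tran and Szabo all have date of first judicial appointment Oct 21, 2016, so the next rule applies.
Reyes, Tran and Szabo are each on senior status, so the next rule applies.
Among Reyes, Tran and Szabo, by years on the bench (higher first): Reyes (15 years) before Tran (7 years) before Szabo (2 years).
Order: Salazar, Chaudhari, Reyes, Tran, Szabo, Abara, Espinoza, Mbeki, Novak.

Reyes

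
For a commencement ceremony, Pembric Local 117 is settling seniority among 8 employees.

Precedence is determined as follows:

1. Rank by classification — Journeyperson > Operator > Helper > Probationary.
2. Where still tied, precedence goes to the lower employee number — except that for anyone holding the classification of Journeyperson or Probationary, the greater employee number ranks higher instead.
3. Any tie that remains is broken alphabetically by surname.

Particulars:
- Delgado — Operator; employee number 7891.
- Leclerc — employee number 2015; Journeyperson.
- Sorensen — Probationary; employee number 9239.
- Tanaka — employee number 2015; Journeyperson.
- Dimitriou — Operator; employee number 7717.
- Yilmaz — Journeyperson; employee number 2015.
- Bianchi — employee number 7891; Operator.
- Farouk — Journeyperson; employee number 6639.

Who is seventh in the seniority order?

By classification: Farouk, Leclerc, Tanaka and Yilmaz (Journeyperson); then Dimitriou, Bianchi and Delgado (Operator); then Sorensen (Probationary).
Among Farouk, Leclerc, Tanaka and Yilmaz, by employee number (higher first) (reversed rule for this group): Farouk (6639) before Leclerc, Tanaka and Yilmaz (2015).
Among Leclerc, Tanaka and Yilmaz, alphabetically by surname: Leclerc before Tanaka before Yilmaz.
Among Dimitriou, Bianchi and Delgado, by employee number (lower first): Dimitriou (7717) before Bianchi and Delgado (7891).
Among Bianchi and Delgado, alphabetically by surname: Bianchi before Delgado.
Order: Farouk, Leclerc, Tanaka, Yilmaz, Dimitriou, Bianchi, Delgado, Sorensen.

Delgado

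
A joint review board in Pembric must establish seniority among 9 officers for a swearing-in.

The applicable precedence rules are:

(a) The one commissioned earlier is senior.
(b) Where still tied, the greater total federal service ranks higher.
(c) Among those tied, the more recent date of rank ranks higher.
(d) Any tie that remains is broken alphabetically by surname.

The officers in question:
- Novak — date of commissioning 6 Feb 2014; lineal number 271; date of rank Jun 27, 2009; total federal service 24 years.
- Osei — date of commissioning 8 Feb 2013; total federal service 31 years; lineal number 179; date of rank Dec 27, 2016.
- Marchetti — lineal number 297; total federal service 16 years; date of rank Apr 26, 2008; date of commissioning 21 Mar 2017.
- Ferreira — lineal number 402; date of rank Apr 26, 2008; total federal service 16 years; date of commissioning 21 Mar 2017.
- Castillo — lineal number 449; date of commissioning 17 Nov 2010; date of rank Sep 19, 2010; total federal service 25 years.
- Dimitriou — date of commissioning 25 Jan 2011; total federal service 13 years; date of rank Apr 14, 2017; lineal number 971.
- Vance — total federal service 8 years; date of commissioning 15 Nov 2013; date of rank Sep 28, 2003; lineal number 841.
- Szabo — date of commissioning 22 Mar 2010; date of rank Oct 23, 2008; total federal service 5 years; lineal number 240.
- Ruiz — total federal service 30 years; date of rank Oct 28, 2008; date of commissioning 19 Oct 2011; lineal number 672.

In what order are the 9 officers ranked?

By date of commissioning (earlier first): Szabo (22 Mar 2010); then Castillo (17 Nov 2010); then Dimitriou (25 Jan 2011); then Ruiz (19 Oct 2011); then Osei (8 Feb 2013); then Vance (15 Nov 2013); then Novak (6 Feb 2014); then Ferreira and Marchetti (both 21 Mar 2017).
Ferreira and Marchetti both have total federal service 16 years, so the next rule applies.
Ferreira and Marchetti both have date of rank Apr 26, 2008, so the next rule applies.
Among Ferreira and Marchetti, alphabetically by surname: Ferreira before Marchetti.
Full order: Szabo, Castillo, Dimitriou, Ruiz, Osei, Vance, Novak, Ferreira, Marchetti.

Szabo, Castillo, Dimitriou, Ruiz, Osei, Vance, Novak, Ferreira, Marchetti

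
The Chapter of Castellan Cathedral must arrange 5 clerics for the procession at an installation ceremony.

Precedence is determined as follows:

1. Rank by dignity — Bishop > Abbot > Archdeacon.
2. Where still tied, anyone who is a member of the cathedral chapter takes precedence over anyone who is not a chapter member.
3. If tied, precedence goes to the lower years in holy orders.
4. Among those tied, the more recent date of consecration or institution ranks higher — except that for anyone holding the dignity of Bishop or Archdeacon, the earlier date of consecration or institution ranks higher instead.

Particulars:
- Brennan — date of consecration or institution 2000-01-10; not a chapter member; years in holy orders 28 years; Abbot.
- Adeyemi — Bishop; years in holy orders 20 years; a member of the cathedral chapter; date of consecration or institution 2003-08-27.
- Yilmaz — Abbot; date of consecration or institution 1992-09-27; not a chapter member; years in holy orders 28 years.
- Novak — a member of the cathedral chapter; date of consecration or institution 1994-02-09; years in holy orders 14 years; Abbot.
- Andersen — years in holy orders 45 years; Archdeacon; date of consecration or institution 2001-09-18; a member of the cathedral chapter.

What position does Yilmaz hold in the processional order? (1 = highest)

4

By dignity: Adeyemi (Bishop); then Novak, Brennan and Yilmaz (Abbot); then Andersen (Archdeacon).
Among Novak, Brennan and Yilmaz, a member of the cathedral chapter before not a chapter member: Novak (a member of the cathedral chapter) before Brennan and Yilmaz (not a chapter member).
Brennan and Yilmaz both have years in holy orders 28 years, so the next rule applies.
Among Brennan and Yilmaz, by date of consecration or institution (later first): Brennan (2000-01-10) before Yilmaz (1992-09-27).
Order: Adeyemi, Novak, Brennan, Yilmaz, Andersen. So position 4.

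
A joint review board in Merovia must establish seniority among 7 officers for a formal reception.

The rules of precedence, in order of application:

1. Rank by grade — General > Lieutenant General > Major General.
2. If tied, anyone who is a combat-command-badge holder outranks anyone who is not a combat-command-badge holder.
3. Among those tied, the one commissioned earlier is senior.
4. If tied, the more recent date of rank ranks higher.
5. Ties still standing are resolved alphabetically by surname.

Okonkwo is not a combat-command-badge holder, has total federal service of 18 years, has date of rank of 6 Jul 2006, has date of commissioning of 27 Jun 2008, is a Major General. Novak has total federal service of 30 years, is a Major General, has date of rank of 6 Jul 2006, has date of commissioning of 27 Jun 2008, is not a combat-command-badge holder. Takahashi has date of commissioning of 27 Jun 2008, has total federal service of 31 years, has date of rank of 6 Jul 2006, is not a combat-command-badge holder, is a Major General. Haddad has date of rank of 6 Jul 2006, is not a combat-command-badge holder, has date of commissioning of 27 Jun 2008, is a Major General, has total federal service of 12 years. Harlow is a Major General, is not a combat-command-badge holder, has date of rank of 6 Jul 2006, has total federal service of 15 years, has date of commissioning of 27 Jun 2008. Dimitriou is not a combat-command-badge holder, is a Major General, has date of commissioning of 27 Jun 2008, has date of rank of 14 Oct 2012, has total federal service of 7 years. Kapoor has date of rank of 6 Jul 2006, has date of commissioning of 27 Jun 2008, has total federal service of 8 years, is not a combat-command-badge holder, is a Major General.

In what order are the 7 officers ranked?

Dimitriou, Haddad, Harlow, Kapoor, Novak, Okonkwo, Takahashi

By grade: Dimitriou, Haddad, Harlow, Kapoor, Novak, Okonkwo and Takahashi (Major General).
Dimitriou, Haddad, Harlow, Kapoor, Novak, Okonkwo and Takahashi are each not a combat-command-badge holder, so the next rule applies.
Dimitriou, Haddad, Harlow, Kapoor, Novak, Okonkwo and Takahashi all have date of commissioning 27 Jun 2008, so the next rule applies.
Among Dimitriou, Haddad, Harlow, Kapoor, Novak, Okonkwo and Takahashi, by date of rank (later first): Dimitriou (14 Oct 2012) before Haddad, Harlow, Kapoor, Novak, Okonkwo and Takahashi (6 Jul 2006).
Among Haddad, Harlow, Kapoor, Novak, Okonkwo and Takahashi, alphabetically by surname: Haddad before Harlow before Kapoor before Novak before Okonkwo before Takahashi.
Full order: Dimitriou, Haddad, Harlow, Kapoor, Novak, Okonkwo, Takahashi.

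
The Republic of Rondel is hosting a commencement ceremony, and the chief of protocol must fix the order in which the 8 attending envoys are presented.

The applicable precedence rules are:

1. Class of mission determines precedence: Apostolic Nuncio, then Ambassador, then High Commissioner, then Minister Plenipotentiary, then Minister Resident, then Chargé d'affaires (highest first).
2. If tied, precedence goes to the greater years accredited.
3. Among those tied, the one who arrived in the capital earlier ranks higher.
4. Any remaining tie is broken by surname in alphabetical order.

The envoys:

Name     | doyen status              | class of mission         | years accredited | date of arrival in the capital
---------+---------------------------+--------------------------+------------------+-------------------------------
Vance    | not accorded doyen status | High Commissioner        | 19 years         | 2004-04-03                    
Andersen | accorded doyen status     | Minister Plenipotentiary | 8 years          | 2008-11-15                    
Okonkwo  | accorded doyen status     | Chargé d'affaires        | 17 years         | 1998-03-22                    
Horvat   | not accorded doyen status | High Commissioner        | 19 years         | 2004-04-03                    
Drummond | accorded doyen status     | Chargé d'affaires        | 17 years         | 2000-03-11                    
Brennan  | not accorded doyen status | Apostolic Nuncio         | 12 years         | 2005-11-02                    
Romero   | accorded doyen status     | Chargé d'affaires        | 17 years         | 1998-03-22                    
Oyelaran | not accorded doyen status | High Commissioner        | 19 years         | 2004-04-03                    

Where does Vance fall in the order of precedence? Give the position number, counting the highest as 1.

By class of mission: Brennan (Apostolic Nuncio); then Horvat, Oyelaran and Vance (High Commissioner); then Andersen (Minister Plenipotentiary); then Okonkwo, Romero and Drummond (Chargé d'affaires).
Horvat, Oyelaran and Vance all have years accredited 19 years, so the next rule applies.
Horvat, Oyelaran and Vance all have date of arrival in the capital 2004-04-03, so the next rule applies.
Among Horvat, Oyelaran and Vance, alphabetically by surname: Horvat before Oyelaran before Vance.
Okonkwo, Romero and Drummond all have years accredited 17 years, so the next rule applies.
Among Okonkwo, Romero and Drummond, by date of arrival in the capital (earlier first): Okonkwo and Romero (1998-03-22) before Drummond (2000-03-11).
Among Okonkwo and Romero, alphabetically by surname: Okonkwo before Romero.
Order: Brennan, Horvat, Oyelaran, Vance, Andersen, Okonkwo, Romero, Drummond. So position 4.

4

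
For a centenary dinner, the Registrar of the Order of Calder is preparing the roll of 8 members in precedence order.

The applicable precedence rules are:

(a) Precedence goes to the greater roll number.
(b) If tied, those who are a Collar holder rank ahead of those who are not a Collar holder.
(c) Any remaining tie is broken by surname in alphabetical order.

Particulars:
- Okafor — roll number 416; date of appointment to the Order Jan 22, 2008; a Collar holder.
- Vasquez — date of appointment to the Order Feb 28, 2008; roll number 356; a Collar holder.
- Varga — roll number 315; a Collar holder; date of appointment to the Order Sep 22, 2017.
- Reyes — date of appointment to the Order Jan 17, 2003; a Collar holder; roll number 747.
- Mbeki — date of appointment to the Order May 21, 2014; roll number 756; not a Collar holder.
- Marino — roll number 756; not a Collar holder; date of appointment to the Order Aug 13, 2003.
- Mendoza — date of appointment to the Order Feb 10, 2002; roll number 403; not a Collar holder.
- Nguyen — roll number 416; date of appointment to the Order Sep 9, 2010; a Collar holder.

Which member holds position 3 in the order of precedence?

By roll number (higher first): Marino and Mbeki (both 756); then Reyes (747); then Nguyen and Okafor (both 416); then Mendoza (403); then Vasquez (356); then Varga (315).
Marino and Mbeki are each not a Collar holder, so the next rule applies.
Among Marino and Mbeki, alphabetically by surname: Marino before Mbeki.
Nguyen and Okafor are each a Collar holder, so the next rule applies.
Among Nguyen and Okafor, alphabetically by surname: Nguyen before Okafor.
Order: Marino, Mbeki, Reyes, Nguyen, Okafor, Mendoza, Vasquez, Varga.

Reyes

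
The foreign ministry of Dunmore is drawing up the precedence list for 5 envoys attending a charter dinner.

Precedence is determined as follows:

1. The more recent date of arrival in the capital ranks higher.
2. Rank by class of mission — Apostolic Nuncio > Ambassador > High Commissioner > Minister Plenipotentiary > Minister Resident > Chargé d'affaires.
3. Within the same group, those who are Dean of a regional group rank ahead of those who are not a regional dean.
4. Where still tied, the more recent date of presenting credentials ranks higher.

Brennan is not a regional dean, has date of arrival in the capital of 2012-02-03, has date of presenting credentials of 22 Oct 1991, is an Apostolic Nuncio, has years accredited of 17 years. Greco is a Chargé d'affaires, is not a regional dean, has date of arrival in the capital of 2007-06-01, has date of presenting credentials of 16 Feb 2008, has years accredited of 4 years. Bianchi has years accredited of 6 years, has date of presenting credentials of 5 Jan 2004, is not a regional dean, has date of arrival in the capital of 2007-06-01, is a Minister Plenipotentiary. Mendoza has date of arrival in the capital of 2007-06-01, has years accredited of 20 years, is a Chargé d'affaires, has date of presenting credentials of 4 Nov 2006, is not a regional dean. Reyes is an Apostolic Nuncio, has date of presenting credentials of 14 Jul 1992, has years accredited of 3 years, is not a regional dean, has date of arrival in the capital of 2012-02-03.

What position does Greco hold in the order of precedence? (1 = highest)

By date of arrival in the capital (later first): Reyes and Brennan (both 2012-02-03); then Bianchi, Greco and Mendoza (each 2007-06-01).
Reyes and Brennan are each Apostolic Nuncio, so the next rule applies.
Reyes and Brennan are each not a regional dean, so the next rule applies.
Among Reyes and Brennan, by date of presenting credentials (later first): Reyes (14 Jul 1992) before Brennan (22 Oct 1991).
Among Bianchi, Greco and Mendoza, by class of mission: Bianchi (Minister Plenipotentiary) before Greco and Mendoza (Chargé d'affaires).
Greco and Mendoza are each not a regional dean, so the next rule applies.
Among Greco and Mendoza, by date of presenting credentials (later first): Greco (16 Feb 2008) before Mendoza (4 Nov 2006).
Order: Reyes, Brennan, Bianchi, Greco, Mendoza. So position 4.

4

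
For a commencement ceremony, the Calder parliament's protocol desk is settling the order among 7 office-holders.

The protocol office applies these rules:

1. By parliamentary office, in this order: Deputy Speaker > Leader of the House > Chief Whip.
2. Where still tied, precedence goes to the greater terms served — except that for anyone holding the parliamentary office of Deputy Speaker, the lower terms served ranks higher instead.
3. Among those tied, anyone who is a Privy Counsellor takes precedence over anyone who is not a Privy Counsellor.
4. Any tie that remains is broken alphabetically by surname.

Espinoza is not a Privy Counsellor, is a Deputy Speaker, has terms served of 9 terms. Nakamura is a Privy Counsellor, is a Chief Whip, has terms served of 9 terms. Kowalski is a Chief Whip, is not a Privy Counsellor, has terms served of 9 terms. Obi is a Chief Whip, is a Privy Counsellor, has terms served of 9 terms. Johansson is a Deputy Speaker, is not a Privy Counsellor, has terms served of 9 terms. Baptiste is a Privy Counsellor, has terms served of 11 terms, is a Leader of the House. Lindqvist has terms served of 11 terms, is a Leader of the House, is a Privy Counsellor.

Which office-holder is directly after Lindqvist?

By parliamentary office: Espinoza and Johansson (Deputy Speaker); then Baptiste and Lindqvist (Leader of the House); then Nakamura, Obi and Kowalski (Chief Whip).
Espinoza and Johansson both have terms served 9 terms, so the next rule applies.
Espinoza and Johansson are each not a Privy Counsellor, so the next rule applies.
Among Espinoza and Johansson, alphabetically by surname: Espinoza before Johansson.
Baptiste and Lindqvist both have terms served 11 terms, so the next rule applies.
Baptiste and Lindqvist are each a Privy Counsellor, so the next rule applies.
Among Baptiste and Lindqvist, alphabetically by surname: Baptiste before Lindqvist.
Nakamura, Obi and Kowalski all have terms served 9 terms, so the next rule applies.
Among Nakamura, Obi and Kowalski, a Privy Counsellor before not a Privy Counsellor: Nakamura and Obi (a Privy Counsellor) before Kowalski (not a Privy Counsellor).
Among Nakamura and Obi, alphabetically by surname: Nakamura before Obi.
Order: Espinoza, Johansson, Baptiste, Lindqvist, Nakamura, Obi, Kowalski.

Nakamura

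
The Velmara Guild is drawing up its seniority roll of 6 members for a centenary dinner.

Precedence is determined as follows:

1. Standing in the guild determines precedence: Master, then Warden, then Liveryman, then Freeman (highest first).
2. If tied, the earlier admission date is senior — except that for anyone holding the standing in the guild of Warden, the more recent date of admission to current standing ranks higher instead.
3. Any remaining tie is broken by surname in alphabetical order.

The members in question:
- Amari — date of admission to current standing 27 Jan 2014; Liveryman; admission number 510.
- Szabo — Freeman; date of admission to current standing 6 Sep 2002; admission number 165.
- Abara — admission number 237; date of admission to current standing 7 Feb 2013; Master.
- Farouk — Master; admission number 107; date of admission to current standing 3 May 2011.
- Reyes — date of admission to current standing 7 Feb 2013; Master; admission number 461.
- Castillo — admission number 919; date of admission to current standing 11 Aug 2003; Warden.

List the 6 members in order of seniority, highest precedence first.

By standing in the guild: Farouk, Abara and Reyes (Master); then Castillo (Warden); then Amari (Liveryman); then Szabo (Freeman).
Among Farouk, Abara and Reyes, by date of admission to current standing (earlier first): Farouk (3 May 2011) before Abara and Reyes (7 Feb 2013).
Among Abara and Reyes, alphabetically by surname: Abara before Reyes.
Full order: Farouk, Abara, Reyes, Castillo, Amari, Szabo.

Farouk, Abara, Reyes, Castillo, Amari, Szabo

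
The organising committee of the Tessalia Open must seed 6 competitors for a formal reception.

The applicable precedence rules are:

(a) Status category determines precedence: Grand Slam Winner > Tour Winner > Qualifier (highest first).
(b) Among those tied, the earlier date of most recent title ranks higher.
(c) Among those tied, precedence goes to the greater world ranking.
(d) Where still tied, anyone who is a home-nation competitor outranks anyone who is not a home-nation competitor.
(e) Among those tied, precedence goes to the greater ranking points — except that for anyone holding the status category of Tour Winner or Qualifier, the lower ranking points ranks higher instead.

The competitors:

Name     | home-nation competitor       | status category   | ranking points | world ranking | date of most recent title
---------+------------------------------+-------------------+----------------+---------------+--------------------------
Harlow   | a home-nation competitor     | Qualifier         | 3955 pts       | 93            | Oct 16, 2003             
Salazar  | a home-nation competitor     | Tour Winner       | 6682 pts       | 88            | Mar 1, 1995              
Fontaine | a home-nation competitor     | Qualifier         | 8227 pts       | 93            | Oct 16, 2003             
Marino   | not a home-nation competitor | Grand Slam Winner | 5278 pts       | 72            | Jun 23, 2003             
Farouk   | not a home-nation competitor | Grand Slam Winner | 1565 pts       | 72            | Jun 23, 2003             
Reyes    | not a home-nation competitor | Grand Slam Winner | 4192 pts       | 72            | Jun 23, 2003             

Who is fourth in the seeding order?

By status category: Marino, Reyes and Farouk (Grand Slam Winner); then Salazar (Tour Winner); then Harlow and Fontaine (Qualifier).
Marino, Reyes and Farouk all have date of most recent title Jun 23, 2003, so the next rule applies.
Marino, Reyes and Farouk all have world ranking 72, so the next rule applies.
Marino, Reyes and Farouk are each not a home-nation competitor, so the next rule applies.
Among Marino, Reyes and Farouk, by ranking points (higher first): Marino (5278 pts) before Reyes (4192 pts) before Farouk (1565 pts).
Harlow and Fontaine both have date of most recent title Oct 16, 2003, so the next rule applies.
Harlow and Fontaine both have world ranking 93, so the next rule applies.
Harlow and Fontaine are each a home-nation competitor, so the next rule applies.
Among Harlow and Fontaine, by ranking points (lower first) (reversed rule for this group): Harlow (3955 pts) before Fontaine (8227 pts).
Order: Marino, Reyes, Farouk, Salazar, Harlow, Fontaine.

Salazar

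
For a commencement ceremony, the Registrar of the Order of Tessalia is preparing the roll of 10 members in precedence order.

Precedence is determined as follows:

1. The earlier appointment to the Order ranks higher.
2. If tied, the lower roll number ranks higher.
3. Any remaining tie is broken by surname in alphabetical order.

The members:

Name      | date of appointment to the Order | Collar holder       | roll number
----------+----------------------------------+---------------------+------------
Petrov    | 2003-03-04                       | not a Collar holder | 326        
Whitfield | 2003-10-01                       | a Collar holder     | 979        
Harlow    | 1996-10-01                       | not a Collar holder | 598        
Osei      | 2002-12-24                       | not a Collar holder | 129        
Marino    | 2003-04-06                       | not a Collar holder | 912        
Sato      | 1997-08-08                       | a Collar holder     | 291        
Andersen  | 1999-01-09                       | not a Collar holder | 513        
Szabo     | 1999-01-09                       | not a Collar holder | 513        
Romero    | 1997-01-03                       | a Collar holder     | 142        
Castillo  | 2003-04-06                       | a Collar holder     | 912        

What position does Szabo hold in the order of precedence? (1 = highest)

5

By date of appointment to the Order (earlier first): Harlow (1996-10-01); then Romero (1997-01-03); then Sato (1997-08-08); then Andersen and Szabo (both 1999-01-09); then Osei (2002-12-24); then Petrov (2003-03-04); then Castillo and Marino (both 2003-04-06); then Whitfield (2003-10-01).
Andersen and Szabo both have roll number 513, so the next rule applies.
Among Andersen and Szabo, alphabetically by surname: Andersen before Szabo.
Castillo and Marino both have roll number 912, so the next rule applies.
Among Castillo and Marino, alphabetically by surname: Castillo before Marino.
Order: Harlow, Romero, Sato, Andersen, Szabo, Osei, Petrov, Castillo, Marino, Whitfield. So position 5.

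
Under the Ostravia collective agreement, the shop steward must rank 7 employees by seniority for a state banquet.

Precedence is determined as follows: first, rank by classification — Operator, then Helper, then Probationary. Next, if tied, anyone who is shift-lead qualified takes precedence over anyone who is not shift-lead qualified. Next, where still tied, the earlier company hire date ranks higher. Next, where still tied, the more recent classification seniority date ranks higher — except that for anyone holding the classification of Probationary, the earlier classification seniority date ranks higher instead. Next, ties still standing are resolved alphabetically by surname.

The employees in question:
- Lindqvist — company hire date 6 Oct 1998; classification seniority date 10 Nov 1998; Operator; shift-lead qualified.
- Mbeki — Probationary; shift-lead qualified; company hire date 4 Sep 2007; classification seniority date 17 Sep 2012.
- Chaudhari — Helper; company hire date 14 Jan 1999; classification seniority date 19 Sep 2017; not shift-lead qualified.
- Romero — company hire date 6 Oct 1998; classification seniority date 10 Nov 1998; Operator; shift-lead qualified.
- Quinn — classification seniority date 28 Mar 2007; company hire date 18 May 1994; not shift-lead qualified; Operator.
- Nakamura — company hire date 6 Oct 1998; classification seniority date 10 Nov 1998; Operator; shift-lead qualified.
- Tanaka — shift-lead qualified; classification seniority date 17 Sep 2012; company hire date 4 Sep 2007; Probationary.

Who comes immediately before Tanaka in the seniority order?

By classification: Lindqvist, Nakamura, Romero and Quinn (Operator); then Chaudhari (Helper); then Mbeki and Tanaka (Probationary).
Among Lindqvist, Nakamura, Romero and Quinn, shift-lead qualified before not shift-lead qualified: Lindqvist, Nakamura and Romero (shift-lead qualified) before Quinn (not shift-lead qualified).
Lindqvist, Nakamura and Romero all have company hire date 6 Oct 1998, so the next rule applies.
Lindqvist, Nakamura and Romero all have classification seniority date 10 Nov 1998, so the next rule applies.
Among Lindqvist, Nakamura and Romero, alphabetically by surname: Lindqvist before Nakamura before Romero.
Mbeki and Tanaka are each shift-lead qualified, so the next rule applies.
Mbeki and Tanaka both have company hire date 4 Sep 2007, so the next rule applies.
Mbeki and Tanaka both have classification seniority date 17 Sep 2012, so the next rule applies.
Among Mbeki and Tanaka, alphabetically by surname: Mbeki before Tanaka.
Order: Lindqvist, Nakamura, Romero, Quinn, Chaudhari, Mbeki, Tanaka.

Mbeki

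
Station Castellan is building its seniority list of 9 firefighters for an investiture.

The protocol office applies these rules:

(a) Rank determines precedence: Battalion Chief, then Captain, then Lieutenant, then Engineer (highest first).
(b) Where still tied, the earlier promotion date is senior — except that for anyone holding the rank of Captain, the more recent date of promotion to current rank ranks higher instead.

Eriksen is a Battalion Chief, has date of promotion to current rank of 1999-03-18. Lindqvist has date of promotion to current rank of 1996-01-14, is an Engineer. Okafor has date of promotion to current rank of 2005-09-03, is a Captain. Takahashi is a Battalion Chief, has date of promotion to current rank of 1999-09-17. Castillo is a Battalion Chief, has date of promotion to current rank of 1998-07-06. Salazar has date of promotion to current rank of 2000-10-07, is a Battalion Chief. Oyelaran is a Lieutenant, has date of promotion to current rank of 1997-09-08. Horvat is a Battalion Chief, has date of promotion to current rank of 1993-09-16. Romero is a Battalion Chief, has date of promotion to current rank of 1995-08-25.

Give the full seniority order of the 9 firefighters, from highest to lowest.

By rank: Horvat, Romero, Castillo, Eriksen, Takahashi and Salazar (Battalion Chief); then Okafor (Captain); then Oyelaran (Lieutenant); then Lindqvist (Engineer).
Among Horvat, Romero, Castillo, Eriksen, Takahashi and Salazar, by date of promotion to current rank (earlier first): Horvat (1993-09-16) before Romero (1995-08-25) before Castillo (1998-07-06) before Eriksen (1999-03-18) before Takahashi (1999-09-17) before Salazar (2000-10-07).
Full order: Horvat, Romero, Castillo, Eriksen, Takahashi, Salazar, Okafor, Oyelaran, Lindqvist.

Horvat, Romero, Castillo, Eriksen, Takahashi, Salazar, Okafor, Oyelaran, Lindqvist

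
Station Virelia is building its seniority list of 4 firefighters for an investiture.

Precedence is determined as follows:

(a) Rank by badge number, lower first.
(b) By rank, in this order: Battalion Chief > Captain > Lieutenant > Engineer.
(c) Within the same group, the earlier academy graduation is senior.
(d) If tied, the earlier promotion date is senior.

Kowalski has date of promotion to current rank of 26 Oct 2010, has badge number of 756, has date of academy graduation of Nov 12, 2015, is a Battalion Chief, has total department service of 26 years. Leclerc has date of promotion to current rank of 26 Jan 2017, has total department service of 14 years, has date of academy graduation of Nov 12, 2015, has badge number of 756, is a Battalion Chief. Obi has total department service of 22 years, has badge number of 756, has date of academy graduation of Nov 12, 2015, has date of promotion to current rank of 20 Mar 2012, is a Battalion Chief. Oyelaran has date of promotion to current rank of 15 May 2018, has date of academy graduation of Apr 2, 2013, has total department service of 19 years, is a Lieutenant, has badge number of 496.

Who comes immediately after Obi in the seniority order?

Leclerc

By badge number (lower first): Oyelaran (496); then Kowalski, Obi and Leclerc (each 756).
Kowalski, Obi and Leclerc are each Battalion Chief, so the next rule applies.
Kowalski, Obi and Leclerc all have date of academy graduation Nov 12, 2015, so the next rule applies.
Among Kowalski, Obi and Leclerc, by date of promotion to current rank (earlier first): Kowalski (26 Oct 2010) before Obi (20 Mar 2012) before Leclerc (26 Jan 2017).
Order: Oyelaran, Kowalski, Obi, Leclerc.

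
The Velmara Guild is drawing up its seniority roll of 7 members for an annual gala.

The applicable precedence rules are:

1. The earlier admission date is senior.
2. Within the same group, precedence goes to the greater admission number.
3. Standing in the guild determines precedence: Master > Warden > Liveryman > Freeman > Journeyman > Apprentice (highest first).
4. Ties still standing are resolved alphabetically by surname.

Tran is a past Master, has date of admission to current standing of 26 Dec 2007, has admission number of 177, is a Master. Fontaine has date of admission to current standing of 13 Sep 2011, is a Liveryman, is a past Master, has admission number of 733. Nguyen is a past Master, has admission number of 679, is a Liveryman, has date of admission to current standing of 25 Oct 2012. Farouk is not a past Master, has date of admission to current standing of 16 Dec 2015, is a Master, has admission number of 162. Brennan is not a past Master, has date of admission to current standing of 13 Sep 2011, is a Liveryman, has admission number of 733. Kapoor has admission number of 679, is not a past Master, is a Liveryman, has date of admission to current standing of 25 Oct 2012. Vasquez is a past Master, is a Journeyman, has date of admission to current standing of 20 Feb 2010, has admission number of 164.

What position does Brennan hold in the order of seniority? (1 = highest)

By date of admission to current standing (earlier first): Tran (26 Dec 2007); then Vasquez (20 Feb 2010); then Brennan and Fontaine (both 13 Sep 2011); then Kapoor and Nguyen (both 25 Oct 2012); then Farouk (16 Dec 2015).
Brennan and Fontaine both have admission number 733, so the next rule applies.
Brennan and Fontaine are each Liveryman, so the next rule applies.
Among Brennan and Fontaine, alphabetically by surname: Brennan before Fontaine.
Kapoor and Nguyen both have admission number 679, so the next rule applies.
Kapoor and Nguyen are each Liveryman, so the next rule applies.
Among Kapoor and Nguyen, alphabetically by surname: Kapoor before Nguyen.
Order: Tran, Vasquez, Brennan, Fontaine, Kapoor, Nguyen, Farouk. So position 3.

3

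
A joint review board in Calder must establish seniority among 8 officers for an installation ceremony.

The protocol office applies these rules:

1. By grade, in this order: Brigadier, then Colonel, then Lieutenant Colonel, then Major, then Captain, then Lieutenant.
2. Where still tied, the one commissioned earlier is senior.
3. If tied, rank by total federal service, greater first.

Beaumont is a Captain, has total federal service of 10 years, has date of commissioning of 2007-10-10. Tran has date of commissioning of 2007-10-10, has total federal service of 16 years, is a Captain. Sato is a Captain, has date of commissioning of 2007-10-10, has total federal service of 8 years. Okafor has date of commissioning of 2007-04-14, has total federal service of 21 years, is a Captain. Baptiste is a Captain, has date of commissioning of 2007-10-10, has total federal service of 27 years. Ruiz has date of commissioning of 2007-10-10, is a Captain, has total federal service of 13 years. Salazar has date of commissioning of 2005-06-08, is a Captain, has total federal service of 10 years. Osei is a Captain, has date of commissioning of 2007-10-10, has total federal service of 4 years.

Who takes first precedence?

Salazar

By grade: Salazar, Okafor, Baptiste, Tran, Ruiz, Beaumont, Sato and Osei (Captain).
Among Salazar, Okafor, Baptiste, Tran, Ruiz, Beaumont, Sato and Osei, by date of commissioning (earlier first): Salazar (2005-06-08) before Okafor (2007-04-14) before Baptiste, Tran, Ruiz, Beaumont, Sato and Osei (2007-10-10).
Among Baptiste, Tran, Ruiz, Beaumont, Sato and Osei, by total federal service (higher first): Baptiste (27 years) before Tran (16 years) before Ruiz (13 years) before Beaumont (10 years) before Sato (8 years) before Osei (4 years).
Order: Salazar, Okafor, Baptiste, Tran, Ruiz, Beaumont, Sato, Osei.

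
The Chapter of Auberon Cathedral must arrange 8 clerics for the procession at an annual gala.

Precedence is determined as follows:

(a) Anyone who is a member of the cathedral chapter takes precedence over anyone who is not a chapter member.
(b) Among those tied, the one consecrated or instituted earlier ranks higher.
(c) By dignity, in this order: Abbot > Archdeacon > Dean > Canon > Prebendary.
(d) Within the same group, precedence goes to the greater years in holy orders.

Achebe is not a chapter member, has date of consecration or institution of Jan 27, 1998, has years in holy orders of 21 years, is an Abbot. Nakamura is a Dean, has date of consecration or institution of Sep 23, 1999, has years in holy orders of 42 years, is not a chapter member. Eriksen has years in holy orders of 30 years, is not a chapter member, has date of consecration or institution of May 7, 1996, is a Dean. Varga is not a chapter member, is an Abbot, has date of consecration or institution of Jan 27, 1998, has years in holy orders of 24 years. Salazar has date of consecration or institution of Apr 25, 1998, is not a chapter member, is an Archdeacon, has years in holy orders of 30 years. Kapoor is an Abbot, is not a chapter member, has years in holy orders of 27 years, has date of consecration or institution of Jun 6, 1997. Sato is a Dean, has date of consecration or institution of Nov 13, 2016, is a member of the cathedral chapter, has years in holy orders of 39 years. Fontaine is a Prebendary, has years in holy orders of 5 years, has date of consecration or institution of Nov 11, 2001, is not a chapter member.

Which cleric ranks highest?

Sato

By the first rule: Sato (a member of the cathedral chapter); then Eriksen, Kapoor, Varga, Achebe, Salazar, Nakamura and Fontaine (each not a chapter member).
Among Eriksen, Kapoor, Varga, Achebe, Salazar, Nakamura and Fontaine, by date of consecration or institution (earlier first): Eriksen (May 7, 1996) before Kapoor (Jun 6, 1997) before Varga and Achebe (Jan 27, 1998) before Salazar (Apr 25, 1998) before Nakamura (Sep 23, 1999) before Fontaine (Nov 11, 2001).
Varga and Achebe are each Abbot, so the next rule applies.
Among Varga and Achebe, by years in holy orders (higher first): Varga (24 years) before Achebe (21 years).
Order: Sato, Eriksen, Kapoor, Varga, Achebe, Salazar, Nakamura, Fontaine.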